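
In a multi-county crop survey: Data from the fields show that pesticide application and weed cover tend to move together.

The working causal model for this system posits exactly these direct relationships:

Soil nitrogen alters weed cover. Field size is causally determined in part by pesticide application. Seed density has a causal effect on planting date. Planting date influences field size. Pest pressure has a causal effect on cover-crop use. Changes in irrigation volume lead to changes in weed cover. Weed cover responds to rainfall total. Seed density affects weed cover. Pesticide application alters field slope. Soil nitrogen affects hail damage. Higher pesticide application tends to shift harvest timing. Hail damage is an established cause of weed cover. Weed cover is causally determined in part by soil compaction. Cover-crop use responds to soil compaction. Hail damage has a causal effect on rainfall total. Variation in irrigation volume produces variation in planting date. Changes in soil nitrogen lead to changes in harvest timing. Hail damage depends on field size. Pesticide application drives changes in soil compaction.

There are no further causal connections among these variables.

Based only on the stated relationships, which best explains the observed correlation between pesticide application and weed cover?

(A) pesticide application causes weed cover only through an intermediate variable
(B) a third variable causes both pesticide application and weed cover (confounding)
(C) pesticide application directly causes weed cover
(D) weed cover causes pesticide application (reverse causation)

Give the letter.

Pesticide application reaches weed cover through pesticide application → soil compaction → weed cover — an indirect causal chain with no direct pesticide application → weed cover link. No variable causes both pesticide application and weed cover, so confounding is ruled out; the effect is mediated.

A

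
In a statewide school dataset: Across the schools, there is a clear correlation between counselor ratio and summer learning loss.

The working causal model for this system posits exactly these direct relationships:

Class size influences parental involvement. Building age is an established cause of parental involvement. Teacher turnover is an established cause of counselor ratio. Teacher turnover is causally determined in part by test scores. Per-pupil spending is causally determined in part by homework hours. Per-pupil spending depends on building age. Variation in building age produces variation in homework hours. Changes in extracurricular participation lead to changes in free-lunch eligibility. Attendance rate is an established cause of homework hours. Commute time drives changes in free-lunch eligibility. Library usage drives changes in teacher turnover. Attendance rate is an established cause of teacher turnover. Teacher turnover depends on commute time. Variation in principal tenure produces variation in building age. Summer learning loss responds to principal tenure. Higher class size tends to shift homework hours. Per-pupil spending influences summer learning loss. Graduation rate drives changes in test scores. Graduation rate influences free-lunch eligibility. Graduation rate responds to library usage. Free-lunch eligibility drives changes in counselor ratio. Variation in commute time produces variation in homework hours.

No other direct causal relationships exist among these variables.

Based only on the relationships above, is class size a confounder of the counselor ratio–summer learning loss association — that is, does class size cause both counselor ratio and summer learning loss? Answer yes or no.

no

Class size has no stated causal path to counselor ratio. A confounder must cause both variables, so class size does not qualify.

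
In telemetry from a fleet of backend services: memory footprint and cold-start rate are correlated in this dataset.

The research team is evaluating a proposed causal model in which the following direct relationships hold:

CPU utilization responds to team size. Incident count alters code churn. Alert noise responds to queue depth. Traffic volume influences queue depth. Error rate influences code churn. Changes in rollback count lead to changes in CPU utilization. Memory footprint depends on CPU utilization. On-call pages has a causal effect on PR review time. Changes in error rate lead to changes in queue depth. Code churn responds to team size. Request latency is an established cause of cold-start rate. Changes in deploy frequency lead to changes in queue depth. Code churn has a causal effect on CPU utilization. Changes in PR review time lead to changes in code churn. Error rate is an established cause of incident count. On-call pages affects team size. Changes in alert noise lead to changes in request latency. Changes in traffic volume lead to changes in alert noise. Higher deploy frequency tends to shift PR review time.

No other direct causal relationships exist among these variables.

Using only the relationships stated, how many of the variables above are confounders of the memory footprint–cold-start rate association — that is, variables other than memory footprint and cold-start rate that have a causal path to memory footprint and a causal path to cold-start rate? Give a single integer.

The common causes are: deploy frequency (to memory footprint via deploy frequency → PR review time → code churn → CPU utilization → memory footprint; to cold-start rate via deploy frequency → queue depth → alert noise → request latency → cold-start rate); error rate (to memory footprint via error rate → code churn → CPU utilization → memory footprint; to cold-start rate via error rate → queue depth → alert noise → request latency → cold-start rate).
Every other variable lacks a causal path to at least one of memory footprint and cold-start rate.

2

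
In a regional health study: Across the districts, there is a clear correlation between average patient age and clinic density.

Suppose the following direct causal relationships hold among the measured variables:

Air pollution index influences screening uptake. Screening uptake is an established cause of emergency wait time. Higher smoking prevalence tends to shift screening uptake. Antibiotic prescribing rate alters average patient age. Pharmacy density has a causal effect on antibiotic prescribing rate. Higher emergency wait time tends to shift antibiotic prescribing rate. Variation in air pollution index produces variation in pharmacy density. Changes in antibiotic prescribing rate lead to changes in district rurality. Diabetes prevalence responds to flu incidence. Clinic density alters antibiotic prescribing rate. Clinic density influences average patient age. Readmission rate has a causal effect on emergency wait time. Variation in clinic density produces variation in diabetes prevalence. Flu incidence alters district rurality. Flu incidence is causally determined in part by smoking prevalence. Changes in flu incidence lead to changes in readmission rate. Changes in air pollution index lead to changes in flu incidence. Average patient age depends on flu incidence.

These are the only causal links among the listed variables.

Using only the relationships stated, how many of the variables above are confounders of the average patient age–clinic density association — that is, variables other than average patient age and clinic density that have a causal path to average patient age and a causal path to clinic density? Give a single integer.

No listed variable has a causal path to both average patient age and clinic density, so there are no common causes.

0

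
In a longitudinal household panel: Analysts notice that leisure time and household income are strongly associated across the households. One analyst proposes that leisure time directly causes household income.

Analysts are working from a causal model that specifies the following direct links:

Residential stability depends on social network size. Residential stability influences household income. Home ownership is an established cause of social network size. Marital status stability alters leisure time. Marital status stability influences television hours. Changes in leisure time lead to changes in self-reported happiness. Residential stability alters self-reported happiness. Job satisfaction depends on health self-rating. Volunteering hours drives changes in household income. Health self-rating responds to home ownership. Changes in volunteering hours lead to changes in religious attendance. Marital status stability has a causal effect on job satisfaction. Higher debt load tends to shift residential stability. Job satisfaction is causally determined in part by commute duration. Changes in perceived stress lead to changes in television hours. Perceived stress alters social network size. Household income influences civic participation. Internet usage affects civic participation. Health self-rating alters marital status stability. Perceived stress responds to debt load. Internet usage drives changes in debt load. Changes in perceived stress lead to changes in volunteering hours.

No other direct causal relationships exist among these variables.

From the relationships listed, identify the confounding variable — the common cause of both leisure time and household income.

home ownership

Home ownership has a causal path to leisure time (home ownership → health self-rating → marital status stability → leisure time) and a separate causal path to household income (home ownership → social network size → residential stability → household income), so it is a common cause of both.
No stated relationship gives leisure time a causal route to household income, so the correlation is explained by the shared upstream cause rather than a direct effect.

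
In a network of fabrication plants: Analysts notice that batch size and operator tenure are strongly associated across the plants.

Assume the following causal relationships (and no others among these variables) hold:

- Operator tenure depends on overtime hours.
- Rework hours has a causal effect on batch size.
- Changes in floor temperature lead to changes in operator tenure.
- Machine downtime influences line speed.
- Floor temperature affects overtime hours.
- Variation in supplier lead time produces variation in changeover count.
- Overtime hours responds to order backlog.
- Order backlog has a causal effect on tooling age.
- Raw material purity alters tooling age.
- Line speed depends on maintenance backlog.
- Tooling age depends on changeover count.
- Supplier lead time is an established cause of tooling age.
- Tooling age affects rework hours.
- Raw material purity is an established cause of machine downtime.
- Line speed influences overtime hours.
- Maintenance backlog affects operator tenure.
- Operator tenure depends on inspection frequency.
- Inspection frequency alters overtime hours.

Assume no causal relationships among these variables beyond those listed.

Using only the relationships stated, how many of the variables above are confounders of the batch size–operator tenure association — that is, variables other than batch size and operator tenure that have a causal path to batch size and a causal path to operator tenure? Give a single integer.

2

The common causes are: order backlog (to batch size via order backlog → tooling age → rework hours → batch size; to operator tenure via order backlog → overtime hours → operator tenure); raw material purity (to batch size via raw material purity → tooling age → rework hours → batch size; to operator tenure via raw material purity → machine downtime → line speed → overtime hours → operator tenure).
Every other variable lacks a causal path to at least one of batch size and operator tenure.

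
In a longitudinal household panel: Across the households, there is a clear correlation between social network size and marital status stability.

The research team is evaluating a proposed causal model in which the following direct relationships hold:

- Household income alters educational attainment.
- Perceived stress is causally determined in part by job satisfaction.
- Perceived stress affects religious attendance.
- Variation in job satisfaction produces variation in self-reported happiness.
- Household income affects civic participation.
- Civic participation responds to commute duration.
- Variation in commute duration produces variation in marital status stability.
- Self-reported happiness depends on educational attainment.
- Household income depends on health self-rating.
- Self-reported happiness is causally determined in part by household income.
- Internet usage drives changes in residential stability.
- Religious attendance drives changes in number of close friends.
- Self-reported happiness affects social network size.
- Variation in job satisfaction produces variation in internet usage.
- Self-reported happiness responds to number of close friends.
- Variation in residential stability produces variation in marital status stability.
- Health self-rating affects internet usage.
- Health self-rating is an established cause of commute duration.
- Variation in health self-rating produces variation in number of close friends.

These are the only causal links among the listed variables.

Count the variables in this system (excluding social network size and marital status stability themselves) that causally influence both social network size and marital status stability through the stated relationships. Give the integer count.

The common causes are: health self-rating (to social network size via health self-rating → household income → self-reported happiness → social network size; to marital status stability via health self-rating → commute duration → marital status stability); job satisfaction (to social network size via job satisfaction → self-reported happiness → social network size; to marital status stability via job satisfaction → internet usage → residential stability → marital status stability).
Every other variable lacks a causal path to at least one of social network size and marital status stability.

2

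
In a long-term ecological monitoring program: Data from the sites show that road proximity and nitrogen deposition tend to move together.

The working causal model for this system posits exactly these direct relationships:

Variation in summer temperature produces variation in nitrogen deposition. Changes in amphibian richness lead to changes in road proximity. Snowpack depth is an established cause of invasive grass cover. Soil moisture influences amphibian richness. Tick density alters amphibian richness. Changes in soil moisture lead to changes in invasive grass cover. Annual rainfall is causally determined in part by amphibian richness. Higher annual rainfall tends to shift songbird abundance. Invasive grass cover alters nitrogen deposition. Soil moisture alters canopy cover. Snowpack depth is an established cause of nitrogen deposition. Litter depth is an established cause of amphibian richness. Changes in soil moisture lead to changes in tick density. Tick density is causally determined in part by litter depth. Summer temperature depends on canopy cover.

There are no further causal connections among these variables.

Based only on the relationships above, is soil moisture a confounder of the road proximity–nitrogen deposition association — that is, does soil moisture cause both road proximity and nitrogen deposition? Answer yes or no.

Soil moisture has a causal path to road proximity (soil moisture → amphibian richness → road proximity) and to nitrogen deposition (soil moisture → invasive grass cover → nitrogen deposition), so it is a common cause of both — a confounder.

yes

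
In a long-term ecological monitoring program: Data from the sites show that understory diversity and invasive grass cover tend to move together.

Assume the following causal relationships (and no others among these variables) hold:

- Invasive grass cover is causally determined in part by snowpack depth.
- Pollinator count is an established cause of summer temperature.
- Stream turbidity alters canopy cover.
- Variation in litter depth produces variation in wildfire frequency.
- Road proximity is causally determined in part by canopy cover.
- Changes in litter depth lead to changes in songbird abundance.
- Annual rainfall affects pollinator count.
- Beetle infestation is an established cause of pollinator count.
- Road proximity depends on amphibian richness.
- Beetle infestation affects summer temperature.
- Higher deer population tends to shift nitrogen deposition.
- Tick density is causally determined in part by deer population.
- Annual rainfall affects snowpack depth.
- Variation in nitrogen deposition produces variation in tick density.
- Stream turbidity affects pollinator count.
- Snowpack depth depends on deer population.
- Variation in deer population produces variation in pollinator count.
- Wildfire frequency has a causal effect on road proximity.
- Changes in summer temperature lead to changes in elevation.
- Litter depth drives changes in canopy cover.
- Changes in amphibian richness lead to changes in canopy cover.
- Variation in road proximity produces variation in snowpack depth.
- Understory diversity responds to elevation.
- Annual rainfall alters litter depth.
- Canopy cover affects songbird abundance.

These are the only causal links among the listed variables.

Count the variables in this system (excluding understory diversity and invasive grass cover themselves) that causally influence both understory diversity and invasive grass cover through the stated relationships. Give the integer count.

The common causes are: annual rainfall (to understory diversity via annual rainfall → pollinator count → summer temperature → elevation → understory diversity; to invasive grass cover via annual rainfall → snowpack depth → invasive grass cover); deer population (to understory diversity via deer population → pollinator count → summer temperature → elevation → understory diversity; to invasive grass cover via deer population → snowpack depth → invasive grass cover); stream turbidity (to understory diversity via stream turbidity → pollinator count → summer temperature → elevation → understory diversity; to invasive grass cover via stream turbidity → canopy cover → road proximity → snowpack depth → invasive grass cover).
Every other variable lacks a causal path to at least one of understory diversity and invasive grass cover.

3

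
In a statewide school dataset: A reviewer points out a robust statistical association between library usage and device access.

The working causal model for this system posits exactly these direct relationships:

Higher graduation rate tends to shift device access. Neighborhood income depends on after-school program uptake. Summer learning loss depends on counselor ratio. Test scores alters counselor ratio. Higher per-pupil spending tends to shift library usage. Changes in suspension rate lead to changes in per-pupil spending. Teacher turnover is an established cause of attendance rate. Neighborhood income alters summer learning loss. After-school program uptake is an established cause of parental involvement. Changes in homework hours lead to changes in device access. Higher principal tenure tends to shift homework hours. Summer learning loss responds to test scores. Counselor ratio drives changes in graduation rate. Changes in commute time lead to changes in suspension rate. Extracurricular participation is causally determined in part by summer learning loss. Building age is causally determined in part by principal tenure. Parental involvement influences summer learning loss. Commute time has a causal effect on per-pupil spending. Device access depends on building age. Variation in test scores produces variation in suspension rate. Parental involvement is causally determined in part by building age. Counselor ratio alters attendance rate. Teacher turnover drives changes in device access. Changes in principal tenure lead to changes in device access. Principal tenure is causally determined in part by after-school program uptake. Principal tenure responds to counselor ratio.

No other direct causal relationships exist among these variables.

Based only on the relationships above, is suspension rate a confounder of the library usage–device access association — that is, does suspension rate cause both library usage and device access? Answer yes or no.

Suspension rate has no stated causal path to device access. A confounder must cause both variables, so suspension rate does not qualify.

no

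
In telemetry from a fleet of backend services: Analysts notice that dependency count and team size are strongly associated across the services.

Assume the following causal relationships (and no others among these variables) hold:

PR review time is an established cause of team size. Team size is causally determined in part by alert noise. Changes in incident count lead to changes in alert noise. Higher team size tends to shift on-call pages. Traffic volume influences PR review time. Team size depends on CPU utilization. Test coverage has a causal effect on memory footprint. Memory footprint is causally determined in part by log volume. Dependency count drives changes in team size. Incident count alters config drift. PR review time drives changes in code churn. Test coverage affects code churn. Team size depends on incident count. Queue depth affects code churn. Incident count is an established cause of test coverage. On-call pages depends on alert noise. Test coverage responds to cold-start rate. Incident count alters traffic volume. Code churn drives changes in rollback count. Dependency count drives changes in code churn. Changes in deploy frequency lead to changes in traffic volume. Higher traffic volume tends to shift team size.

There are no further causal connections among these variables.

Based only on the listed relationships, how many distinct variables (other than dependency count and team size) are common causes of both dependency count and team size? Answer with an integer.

No listed variable has a causal path to both dependency count and team size, so there are no common causes.

0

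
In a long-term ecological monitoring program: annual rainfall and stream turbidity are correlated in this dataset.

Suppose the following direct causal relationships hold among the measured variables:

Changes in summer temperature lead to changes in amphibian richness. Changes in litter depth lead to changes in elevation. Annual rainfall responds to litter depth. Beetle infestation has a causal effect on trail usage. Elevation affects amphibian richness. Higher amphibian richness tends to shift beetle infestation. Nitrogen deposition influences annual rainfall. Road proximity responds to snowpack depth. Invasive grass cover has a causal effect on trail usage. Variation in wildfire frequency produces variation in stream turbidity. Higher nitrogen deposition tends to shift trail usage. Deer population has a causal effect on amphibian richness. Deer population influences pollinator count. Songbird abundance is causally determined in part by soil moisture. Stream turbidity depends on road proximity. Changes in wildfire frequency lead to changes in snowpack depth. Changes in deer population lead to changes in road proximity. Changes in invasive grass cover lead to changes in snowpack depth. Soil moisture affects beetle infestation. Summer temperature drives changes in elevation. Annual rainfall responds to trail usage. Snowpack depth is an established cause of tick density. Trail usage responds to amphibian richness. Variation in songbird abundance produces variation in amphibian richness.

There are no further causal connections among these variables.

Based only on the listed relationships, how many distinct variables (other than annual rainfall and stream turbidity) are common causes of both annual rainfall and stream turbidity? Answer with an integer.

2

The common causes are: deer population (to annual rainfall via deer population → amphibian richness → trail usage → annual rainfall; to stream turbidity via deer population → road proximity → stream turbidity); invasive grass cover (to annual rainfall via invasive grass cover → trail usage → annual rainfall; to stream turbidity via invasive grass cover → snowpack depth → road proximity → stream turbidity).
Every other variable lacks a causal path to at least one of annual rainfall and stream turbidity.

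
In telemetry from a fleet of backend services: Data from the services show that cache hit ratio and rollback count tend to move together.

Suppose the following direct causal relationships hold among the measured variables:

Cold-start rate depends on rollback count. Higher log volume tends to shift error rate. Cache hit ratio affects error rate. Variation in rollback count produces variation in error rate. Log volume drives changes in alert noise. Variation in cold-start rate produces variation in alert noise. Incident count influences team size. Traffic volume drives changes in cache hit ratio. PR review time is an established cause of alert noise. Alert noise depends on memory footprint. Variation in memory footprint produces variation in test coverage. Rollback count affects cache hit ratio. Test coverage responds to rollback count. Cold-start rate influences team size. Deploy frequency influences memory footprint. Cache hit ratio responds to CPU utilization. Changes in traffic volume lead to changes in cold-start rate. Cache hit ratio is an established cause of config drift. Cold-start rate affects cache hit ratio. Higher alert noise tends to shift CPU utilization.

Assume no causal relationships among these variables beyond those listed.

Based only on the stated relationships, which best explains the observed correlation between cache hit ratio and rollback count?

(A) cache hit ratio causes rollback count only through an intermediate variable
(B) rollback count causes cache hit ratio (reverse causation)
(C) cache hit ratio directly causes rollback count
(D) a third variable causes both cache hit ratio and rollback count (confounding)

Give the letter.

B

The stated link runs rollback count → cache hit ratio; cache hit ratio has no causal path to rollback count. No variable causes both, so confounding is ruled out. The correlation reflects reverse causation.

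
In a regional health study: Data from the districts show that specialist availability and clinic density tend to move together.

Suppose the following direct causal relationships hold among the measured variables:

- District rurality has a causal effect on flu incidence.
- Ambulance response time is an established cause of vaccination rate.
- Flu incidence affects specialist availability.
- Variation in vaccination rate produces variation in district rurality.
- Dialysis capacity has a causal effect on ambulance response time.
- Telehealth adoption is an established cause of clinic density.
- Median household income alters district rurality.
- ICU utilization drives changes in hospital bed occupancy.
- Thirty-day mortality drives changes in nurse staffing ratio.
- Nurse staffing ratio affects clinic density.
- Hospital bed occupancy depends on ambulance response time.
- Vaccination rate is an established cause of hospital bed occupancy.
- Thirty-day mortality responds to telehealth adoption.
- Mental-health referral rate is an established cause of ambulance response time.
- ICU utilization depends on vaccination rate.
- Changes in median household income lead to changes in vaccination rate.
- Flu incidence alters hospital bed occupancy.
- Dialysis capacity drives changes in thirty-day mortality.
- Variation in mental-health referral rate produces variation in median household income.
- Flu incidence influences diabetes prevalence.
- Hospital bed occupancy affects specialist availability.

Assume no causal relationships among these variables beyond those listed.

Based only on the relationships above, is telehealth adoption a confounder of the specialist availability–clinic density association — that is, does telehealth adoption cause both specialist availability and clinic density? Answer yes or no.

no

Telehealth adoption has no stated causal path to specialist availability. A confounder must cause both variables, so telehealth adoption does not qualify.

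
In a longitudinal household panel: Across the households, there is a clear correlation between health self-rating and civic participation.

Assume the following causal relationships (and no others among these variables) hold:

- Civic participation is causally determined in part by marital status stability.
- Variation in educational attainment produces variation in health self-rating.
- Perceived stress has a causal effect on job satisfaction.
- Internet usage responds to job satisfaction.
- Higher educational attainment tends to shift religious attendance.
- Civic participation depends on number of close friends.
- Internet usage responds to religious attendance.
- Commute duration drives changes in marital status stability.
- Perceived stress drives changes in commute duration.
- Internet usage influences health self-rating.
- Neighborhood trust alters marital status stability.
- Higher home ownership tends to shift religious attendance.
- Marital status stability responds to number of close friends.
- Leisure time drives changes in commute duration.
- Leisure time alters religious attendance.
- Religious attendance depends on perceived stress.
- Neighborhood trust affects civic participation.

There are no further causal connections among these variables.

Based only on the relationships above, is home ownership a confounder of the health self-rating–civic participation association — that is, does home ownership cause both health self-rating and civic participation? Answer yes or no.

Home ownership has no stated causal path to civic participation. A confounder must cause both variables, so home ownership does not qualify.

no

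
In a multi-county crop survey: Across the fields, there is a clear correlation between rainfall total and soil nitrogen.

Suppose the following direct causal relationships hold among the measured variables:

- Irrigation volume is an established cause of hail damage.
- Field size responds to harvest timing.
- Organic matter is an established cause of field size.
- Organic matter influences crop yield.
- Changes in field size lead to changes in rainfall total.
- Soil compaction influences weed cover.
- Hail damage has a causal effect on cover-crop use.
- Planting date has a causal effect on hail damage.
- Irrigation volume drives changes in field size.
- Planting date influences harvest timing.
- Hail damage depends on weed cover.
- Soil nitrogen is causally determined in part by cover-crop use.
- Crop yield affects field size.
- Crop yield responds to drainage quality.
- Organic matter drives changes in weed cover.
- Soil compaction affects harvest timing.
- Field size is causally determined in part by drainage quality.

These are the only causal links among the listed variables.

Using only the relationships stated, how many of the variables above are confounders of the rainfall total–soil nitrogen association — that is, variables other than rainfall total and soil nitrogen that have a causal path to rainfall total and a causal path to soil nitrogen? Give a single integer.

The common causes are: irrigation volume (to rainfall total via irrigation volume → field size → rainfall total; to soil nitrogen via irrigation volume → hail damage → cover-crop use → soil nitrogen); organic matter (to rainfall total via organic matter → field size → rainfall total; to soil nitrogen via organic matter → weed cover → hail damage → cover-crop use → soil nitrogen); planting date (to rainfall total via planting date → harvest timing → field size → rainfall total; to soil nitrogen via planting date → hail damage → cover-crop use → soil nitrogen); soil compaction (to rainfall total via soil compaction → harvest timing → field size → rainfall total; to soil nitrogen via soil compaction → weed cover → hail damage → cover-crop use → soil nitrogen).
Every other variable lacks a causal path to at least one of rainfall total and soil nitrogen.

4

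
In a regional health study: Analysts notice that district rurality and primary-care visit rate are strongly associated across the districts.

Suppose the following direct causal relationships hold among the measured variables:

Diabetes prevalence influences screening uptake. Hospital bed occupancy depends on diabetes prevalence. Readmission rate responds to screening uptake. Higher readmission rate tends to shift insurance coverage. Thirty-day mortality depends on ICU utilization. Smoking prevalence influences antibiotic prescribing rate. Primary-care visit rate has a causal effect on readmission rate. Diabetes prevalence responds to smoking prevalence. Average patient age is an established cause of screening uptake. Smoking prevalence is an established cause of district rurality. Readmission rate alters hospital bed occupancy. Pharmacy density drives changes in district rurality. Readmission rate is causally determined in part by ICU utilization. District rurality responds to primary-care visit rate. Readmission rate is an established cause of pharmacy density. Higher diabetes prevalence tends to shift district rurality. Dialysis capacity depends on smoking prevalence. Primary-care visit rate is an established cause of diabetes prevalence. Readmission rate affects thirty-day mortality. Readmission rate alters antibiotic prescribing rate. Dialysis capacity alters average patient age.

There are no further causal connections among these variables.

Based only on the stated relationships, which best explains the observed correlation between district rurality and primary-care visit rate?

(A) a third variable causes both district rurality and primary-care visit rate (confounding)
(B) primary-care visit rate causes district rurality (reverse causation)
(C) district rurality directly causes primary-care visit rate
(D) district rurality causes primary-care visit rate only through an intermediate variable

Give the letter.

The stated link runs primary-care visit rate → district rurality; district rurality has no causal path to primary-care visit rate. No variable causes both, so confounding is ruled out. The correlation reflects reverse causation.

B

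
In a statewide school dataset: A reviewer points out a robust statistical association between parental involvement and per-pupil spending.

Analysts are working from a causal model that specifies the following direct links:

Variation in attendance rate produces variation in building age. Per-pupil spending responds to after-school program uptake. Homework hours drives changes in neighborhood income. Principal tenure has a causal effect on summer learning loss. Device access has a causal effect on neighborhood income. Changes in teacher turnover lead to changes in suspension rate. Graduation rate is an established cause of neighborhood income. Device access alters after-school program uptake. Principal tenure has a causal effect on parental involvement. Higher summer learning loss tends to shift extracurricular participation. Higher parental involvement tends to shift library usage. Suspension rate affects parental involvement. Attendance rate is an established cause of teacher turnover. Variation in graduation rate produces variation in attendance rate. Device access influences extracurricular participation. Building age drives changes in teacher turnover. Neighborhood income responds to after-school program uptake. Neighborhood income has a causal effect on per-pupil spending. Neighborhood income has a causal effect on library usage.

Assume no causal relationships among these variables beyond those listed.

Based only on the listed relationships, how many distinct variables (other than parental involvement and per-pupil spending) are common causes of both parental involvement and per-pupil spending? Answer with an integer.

1

The common causes are: graduation rate (to parental involvement via graduation rate → attendance rate → teacher turnover → suspension rate → parental involvement; to per-pupil spending via graduation rate → neighborhood income → per-pupil spending).
Every other variable lacks a causal path to at least one of parental involvement and per-pupil spending.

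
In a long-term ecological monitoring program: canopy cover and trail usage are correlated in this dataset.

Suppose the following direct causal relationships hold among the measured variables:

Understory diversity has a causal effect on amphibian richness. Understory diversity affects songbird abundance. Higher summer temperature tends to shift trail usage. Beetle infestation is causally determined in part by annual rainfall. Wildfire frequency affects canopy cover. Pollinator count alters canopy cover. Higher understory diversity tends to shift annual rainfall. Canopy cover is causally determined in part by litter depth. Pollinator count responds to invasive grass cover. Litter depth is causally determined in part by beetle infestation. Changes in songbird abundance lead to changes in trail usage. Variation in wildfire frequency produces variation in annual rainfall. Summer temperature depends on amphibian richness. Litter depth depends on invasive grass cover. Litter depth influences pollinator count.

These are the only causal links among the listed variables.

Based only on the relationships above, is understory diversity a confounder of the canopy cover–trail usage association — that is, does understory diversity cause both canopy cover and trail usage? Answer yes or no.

Understory diversity has a causal path to canopy cover (understory diversity → annual rainfall → beetle infestation → litter depth → canopy cover) and to trail usage (understory diversity → songbird abundance → trail usage), so it is a common cause of both — a confounder.

yes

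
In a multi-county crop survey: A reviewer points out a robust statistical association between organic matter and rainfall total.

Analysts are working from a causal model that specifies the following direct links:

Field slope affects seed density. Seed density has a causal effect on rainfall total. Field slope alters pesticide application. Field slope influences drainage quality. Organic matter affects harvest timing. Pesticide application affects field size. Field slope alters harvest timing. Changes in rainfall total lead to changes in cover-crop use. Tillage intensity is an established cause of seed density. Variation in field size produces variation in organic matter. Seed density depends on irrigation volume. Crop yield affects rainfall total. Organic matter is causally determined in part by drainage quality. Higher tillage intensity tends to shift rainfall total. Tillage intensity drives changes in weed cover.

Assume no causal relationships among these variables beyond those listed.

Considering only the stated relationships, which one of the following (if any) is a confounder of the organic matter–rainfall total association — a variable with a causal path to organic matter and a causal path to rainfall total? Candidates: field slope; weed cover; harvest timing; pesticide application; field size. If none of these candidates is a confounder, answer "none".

Field slope causes organic matter (field slope → drainage quality → organic matter) and also causes rainfall total (field slope → seed density → rainfall total); it is a common cause of both.
Each of the other candidates lacks a causal path to at least one of organic matter and rainfall total, so they do not confound the relationship.

field slope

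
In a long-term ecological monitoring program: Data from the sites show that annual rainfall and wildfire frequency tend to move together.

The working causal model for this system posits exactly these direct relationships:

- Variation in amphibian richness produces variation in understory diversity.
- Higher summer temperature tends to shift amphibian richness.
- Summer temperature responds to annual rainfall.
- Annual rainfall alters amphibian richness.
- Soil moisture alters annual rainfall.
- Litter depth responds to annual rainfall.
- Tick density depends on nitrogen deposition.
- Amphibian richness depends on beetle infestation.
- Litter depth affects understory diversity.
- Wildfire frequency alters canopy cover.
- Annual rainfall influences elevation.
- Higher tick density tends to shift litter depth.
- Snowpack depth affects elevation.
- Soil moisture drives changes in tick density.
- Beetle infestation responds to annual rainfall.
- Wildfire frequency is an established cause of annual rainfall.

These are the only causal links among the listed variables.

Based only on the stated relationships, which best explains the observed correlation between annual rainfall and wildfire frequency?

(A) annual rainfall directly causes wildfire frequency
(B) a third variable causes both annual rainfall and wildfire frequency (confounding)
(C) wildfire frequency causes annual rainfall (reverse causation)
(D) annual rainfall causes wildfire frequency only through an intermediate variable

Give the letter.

The stated link runs wildfire frequency → annual rainfall; annual rainfall has no causal path to wildfire frequency. No variable causes both, so confounding is ruled out. The correlation reflects reverse causation.

C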